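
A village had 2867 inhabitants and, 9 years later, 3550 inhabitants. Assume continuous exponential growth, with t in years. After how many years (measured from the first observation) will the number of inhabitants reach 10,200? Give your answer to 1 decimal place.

r = ln(3550/2867) / 9 ≈ 0.023742 per year
t = ln(10200/2867) / r = 1.26912 / 0.023742 ≈ 53.454

t ≈ 53.5 years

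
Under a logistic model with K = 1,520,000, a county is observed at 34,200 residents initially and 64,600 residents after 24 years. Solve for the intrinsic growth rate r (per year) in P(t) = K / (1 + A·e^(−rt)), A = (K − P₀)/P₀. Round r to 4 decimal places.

A = (1520000 − 34200)/34200 = 43.44444
64600 = 1520000/(1 + 43.44444·e^(−r·24)) → e^(−24r) = (23.52941 − 1)/43.44444 = 0.51858
r = −ln(0.51858)/24 = 0.65666/24

r ≈ 0.0274 per year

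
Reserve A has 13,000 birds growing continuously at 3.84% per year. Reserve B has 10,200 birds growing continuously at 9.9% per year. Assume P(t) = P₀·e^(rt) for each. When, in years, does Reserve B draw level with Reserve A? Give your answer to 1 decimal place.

13000·e^(0.0384t) = 10200·e^(0.099t)
13000/10200 = e^((0.099 − 0.0384)t) → ln(1.27451) = 0.0606·t
t = 0.24256 / 0.0606

t ≈ 4.0 years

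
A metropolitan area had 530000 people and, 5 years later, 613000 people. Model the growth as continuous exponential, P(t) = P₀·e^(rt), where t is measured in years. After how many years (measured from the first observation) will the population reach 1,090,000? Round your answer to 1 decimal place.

r = ln(613000/530000) / 5 ≈ 0.029098 per year
t = ln(1090000/530000) / r = 0.72106 / 0.029098 ≈ 24.781

t ≈ 24.8 years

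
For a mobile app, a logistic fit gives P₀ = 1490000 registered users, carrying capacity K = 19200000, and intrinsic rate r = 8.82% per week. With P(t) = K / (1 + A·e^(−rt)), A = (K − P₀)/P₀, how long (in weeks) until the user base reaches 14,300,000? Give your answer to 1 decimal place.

t ≈ 40.2 weeks

A = (19200000 − 1490000)/1490000 = 11.88591
14300000 = 19200000/(1 + 11.88591·e^(−0.0882t)) → 1 + 11.88591·e^(−0.0882t) = 1.34266
e^(−0.0882t) = 0.028829 → t = ln(34.68744)/0.0882 = 3.54638/0.0882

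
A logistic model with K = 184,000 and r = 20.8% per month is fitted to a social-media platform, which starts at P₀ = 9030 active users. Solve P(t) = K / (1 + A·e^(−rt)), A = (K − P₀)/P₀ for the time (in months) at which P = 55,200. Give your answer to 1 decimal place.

A = (184000 − 9030)/9030 = 19.37652
55200 = 184000/(1 + 19.37652·e^(−0.208t)) → 1 + 19.37652·e^(−0.208t) = 3.33333
e^(−0.208t) = 0.120421 → t = ln(8.30422)/0.208 = 2.11676/0.208

t ≈ 10.2 months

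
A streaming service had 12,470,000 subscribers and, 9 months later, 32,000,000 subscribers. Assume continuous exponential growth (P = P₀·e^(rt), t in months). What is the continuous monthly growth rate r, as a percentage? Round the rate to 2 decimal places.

32000000 = 12470000 · e^(r·9)
e^(9r) = 32000000/12470000 = 2.56616
r = ln(2.56616) / 9 = 0.94241 / 9

r ≈ 10.47% per month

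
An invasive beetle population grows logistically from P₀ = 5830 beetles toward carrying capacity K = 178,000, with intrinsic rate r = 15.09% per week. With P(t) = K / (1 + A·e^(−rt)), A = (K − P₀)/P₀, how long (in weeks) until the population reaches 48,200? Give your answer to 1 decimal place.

t ≈ 15.9 weeks

A = (178000 − 5830)/5830 = 29.53173
48200 = 178000/(1 + 29.53173·e^(−0.1509t)) → 1 + 29.53173·e^(−0.1509t) = 3.69295
e^(−0.1509t) = 0.091188 → t = ln(10.96633)/0.1509 = 2.39483/0.1509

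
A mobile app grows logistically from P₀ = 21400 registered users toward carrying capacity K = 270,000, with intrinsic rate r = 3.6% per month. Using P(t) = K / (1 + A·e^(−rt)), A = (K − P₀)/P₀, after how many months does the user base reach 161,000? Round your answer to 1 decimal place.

A = (270000 − 21400)/21400 = 11.61682
161000 = 270000/(1 + 11.61682·e^(−0.036t)) → 1 + 11.61682·e^(−0.036t) = 1.67702
e^(−0.036t) = 0.058279 → t = ln(17.15879)/0.036 = 2.84251/0.036

t ≈ 79.0 months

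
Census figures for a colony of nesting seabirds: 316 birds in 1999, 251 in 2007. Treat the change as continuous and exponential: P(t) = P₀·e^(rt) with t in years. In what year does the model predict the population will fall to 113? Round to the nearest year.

year 2035

r = ln(251/316) / 8 = -0.23029/8 ≈ -0.028786 per year
t = ln(113/316) / r = -1.02835/-0.028786 ≈ 35.72 years after 1999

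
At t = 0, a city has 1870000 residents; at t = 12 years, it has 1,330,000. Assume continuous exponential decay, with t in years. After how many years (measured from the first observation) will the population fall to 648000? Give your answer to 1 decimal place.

r = ln(1330000/1870000) / 12 ≈ -0.028397 per year
t = ln(648000/1870000) / r = -1.0598 / -0.028397 ≈ 37.321

t ≈ 37.3 years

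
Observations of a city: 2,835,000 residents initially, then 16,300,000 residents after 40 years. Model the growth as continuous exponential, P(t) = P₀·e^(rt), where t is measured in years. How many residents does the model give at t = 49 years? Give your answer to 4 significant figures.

r = ln(16300000/2835000) / 40 ≈ 0.043728 per year
P(49) = 2835000 · e^(0.043728·49) = 2835000 · 8.52221 ≈ 24160469.87

≈ 24,160,000 residents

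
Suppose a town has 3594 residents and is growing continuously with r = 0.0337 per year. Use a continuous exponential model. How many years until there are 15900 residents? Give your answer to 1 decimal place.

t ≈ 44.1 years

15900 = 3594 · e^(0.0337·t)
t = ln(15900/3594) / 0.0337 = ln(4.42404) / 0.0337 = 1.48705 / 0.0337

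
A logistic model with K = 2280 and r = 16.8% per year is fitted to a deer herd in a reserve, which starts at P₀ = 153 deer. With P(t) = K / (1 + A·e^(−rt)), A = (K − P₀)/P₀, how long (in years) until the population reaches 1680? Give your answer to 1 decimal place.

A = (2280 − 153)/153 = 13.90196
1680 = 2280/(1 + 13.90196·e^(−0.168t)) → 1 + 13.90196·e^(−0.168t) = 1.35714
e^(−0.168t) = 0.02569 → t = ln(38.92549)/0.168 = 3.66165/0.168

t ≈ 21.8 years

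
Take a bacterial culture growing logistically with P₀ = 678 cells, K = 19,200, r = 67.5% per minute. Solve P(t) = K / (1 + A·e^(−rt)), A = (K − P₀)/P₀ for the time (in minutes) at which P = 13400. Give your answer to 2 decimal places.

t ≈ 6.14 minutes

A = (19200 − 678)/678 = 27.31858
13400 = 19200/(1 + 27.31858·e^(−0.675t)) → 1 + 27.31858·e^(−0.675t) = 1.43284
e^(−0.675t) = 0.015844 → t = ln(63.11535)/0.675 = 4.14496/0.675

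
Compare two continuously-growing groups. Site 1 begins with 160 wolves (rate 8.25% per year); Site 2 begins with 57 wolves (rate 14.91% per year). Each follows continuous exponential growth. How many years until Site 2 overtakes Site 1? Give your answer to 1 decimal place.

160·e^(0.0825t) = 57·e^(0.1491t)
160/57 = e^((0.1491 − 0.0825)t) → ln(2.80702) = 0.0666·t
t = 1.03212 / 0.0666

t ≈ 15.5 years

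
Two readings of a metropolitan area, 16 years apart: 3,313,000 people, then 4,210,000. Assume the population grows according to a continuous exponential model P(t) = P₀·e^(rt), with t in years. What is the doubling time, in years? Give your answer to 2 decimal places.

r = ln(4210000/3313000) / 16 = ln(1.27075) / 16 ≈ 0.014976 per year
doubling time = ln 2 / |r| = 0.69315 / 0.014976

doubling time ≈ 46.29 years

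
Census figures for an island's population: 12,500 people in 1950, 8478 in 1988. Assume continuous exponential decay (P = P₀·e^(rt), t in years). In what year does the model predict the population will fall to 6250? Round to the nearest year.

r = ln(8478/12500) / 38 = -0.38825/38 ≈ -0.010217 per year
t = ln(6250/12500) / r = -0.69315/-0.010217 ≈ 67.84 years after 1950

year 2018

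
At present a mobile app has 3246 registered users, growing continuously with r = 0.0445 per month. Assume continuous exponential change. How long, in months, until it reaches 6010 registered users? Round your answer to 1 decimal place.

6010 = 3246 · e^(0.0445·t)
t = ln(6010/3246) / 0.0445 = ln(1.85151) / 0.0445 = 0.616 / 0.0445

t ≈ 13.8 months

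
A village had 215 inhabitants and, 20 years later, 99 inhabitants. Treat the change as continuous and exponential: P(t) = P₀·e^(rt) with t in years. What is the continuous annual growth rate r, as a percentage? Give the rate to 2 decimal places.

99 = 215 · e^(r·20)
e^(20r) = 99/215 = 0.46047
r = ln(0.46047) / 20 = -0.77552 / 20

r ≈ -3.88% per year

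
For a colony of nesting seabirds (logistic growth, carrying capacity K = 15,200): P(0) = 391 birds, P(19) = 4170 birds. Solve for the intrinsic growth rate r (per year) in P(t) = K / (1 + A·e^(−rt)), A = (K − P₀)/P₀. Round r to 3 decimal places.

r ≈ 0.140 per year

A = (15200 − 391)/391 = 37.87468
4170 = 15200/(1 + 37.87468·e^(−r·19)) → e^(−19r) = (3.64508 − 1)/37.87468 = 0.069838
r = −ln(0.069838)/19 = 2.66158/19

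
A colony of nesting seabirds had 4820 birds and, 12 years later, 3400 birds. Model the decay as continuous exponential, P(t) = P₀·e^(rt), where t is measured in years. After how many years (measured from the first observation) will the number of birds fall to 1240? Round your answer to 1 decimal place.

r = ln(3400/4820) / 12 ≈ -0.029083 per year
t = ln(1240/4820) / r = -1.35766 / -0.029083 ≈ 46.682

t ≈ 46.7 years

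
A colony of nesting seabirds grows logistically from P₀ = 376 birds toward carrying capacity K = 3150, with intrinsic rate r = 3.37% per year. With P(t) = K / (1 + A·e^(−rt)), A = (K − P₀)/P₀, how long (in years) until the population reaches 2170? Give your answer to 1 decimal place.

t ≈ 82.9 years

A = (3150 − 376)/376 = 7.37766
2170 = 3150/(1 + 7.37766·e^(−0.0337t)) → 1 + 7.37766·e^(−0.0337t) = 1.45161
e^(−0.0337t) = 0.061214 → t = ln(16.33625)/0.0337 = 2.79339/0.0337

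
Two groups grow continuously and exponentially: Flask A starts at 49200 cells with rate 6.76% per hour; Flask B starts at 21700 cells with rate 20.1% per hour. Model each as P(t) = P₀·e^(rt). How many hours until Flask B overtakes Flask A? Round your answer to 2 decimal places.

t ≈ 6.14 hours

49200·e^(0.0676t) = 21700·e^(0.201t)
49200/21700 = e^((0.201 − 0.0676)t) → ln(2.26728) = 0.1334·t
t = 0.81858 / 0.1334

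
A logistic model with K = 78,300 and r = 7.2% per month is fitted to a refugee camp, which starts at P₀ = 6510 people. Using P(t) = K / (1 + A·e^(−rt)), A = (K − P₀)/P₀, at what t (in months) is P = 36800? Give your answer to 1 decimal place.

t ≈ 31.7 months

A = (78300 − 6510)/6510 = 11.02765
36800 = 78300/(1 + 11.02765·e^(−0.072t)) → 1 + 11.02765·e^(−0.072t) = 2.12772
e^(−0.072t) = 0.102263 → t = ln(9.77874)/0.072 = 2.28021/0.072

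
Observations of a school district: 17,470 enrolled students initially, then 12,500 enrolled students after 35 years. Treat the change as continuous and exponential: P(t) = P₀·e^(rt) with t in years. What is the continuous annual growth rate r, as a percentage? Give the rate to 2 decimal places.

r ≈ -0.96% per year

12500 = 17470 · e^(r·35)
e^(35r) = 12500/17470 = 0.71551
r = ln(0.71551) / 35 = -0.33476 / 35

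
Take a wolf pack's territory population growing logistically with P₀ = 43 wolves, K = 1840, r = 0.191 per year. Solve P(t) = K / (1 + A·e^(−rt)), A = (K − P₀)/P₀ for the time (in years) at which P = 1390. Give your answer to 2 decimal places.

t ≈ 25.45 years

A = (1840 − 43)/43 = 41.7907
1390 = 1840/(1 + 41.7907·e^(−0.191t)) → 1 + 41.7907·e^(−0.191t) = 1.32374
e^(−0.191t) = 0.007747 → t = ln(129.08682)/0.191 = 4.86049/0.191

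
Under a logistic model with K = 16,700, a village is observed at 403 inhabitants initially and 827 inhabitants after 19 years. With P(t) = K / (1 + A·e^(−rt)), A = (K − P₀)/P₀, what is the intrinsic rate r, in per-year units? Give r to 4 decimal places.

r ≈ 0.0392 per year

A = (16700 − 403)/403 = 40.43921
827 = 16700/(1 + 40.43921·e^(−r·19)) → e^(−19r) = (20.19347 − 1)/40.43921 = 0.474625
r = −ln(0.474625)/19 = 0.74523/19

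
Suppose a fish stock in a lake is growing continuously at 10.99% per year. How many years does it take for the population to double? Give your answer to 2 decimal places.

doubling time ≈ 6.31 years

doubling time = ln(2) / |r| = 0.69315 / 0.1099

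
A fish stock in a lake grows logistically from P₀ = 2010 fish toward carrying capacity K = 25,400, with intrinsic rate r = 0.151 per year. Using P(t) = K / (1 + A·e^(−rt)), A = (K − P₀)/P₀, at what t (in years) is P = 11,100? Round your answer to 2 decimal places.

A = (25400 − 2010)/2010 = 11.63682
11100 = 25400/(1 + 11.63682·e^(−0.151t)) → 1 + 11.63682·e^(−0.151t) = 2.28829
e^(−0.151t) = 0.110708 → t = ln(9.03277)/0.151 = 2.20086/0.151

t ≈ 14.58 years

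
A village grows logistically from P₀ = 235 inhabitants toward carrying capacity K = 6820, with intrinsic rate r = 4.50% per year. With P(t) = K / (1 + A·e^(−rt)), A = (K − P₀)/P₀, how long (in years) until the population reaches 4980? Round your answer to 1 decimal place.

A = (6820 − 235)/235 = 28.02128
4980 = 6820/(1 + 28.02128·e^(−0.045t)) → 1 + 28.02128·e^(−0.045t) = 1.36948
e^(−0.045t) = 0.013186 → t = ln(75.84019)/0.045 = 4.32863/0.045

t ≈ 96.2 years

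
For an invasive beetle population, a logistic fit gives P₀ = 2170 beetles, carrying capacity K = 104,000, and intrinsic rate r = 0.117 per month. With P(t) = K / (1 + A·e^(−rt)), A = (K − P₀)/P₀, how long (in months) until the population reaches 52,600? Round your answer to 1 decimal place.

A = (104000 − 2170)/2170 = 46.92627
52600 = 104000/(1 + 46.92627·e^(−0.117t)) → 1 + 46.92627·e^(−0.117t) = 1.97719
e^(−0.117t) = 0.020824 → t = ln(48.02182)/0.117 = 3.87166/0.117

t ≈ 33.1 months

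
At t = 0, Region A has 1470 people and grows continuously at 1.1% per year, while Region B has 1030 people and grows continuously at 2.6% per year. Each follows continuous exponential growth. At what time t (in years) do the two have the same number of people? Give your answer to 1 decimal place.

t ≈ 23.7 years

1470·e^(0.011t) = 1030·e^(0.026t)
1470/1030 = e^((0.026 − 0.011)t) → ln(1.42718) = 0.015·t
t = 0.3557 / 0.015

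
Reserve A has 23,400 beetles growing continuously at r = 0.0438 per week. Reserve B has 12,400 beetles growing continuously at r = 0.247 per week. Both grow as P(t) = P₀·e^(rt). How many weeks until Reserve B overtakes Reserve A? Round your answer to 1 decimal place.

t ≈ 3.1 weeks

23400·e^(0.0438t) = 12400·e^(0.247t)
23400/12400 = e^((0.247 − 0.0438)t) → ln(1.8871) = 0.2032·t
t = 0.63504 / 0.2032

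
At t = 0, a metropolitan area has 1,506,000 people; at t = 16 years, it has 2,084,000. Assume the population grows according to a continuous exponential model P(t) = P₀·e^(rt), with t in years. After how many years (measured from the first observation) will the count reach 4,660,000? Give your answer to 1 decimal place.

t ≈ 55.6 years

r = ln(2084000/1506000) / 16 ≈ 0.020302 per year
t = ln(4660000/1506000) / r = 1.12956 / 0.020302 ≈ 55.638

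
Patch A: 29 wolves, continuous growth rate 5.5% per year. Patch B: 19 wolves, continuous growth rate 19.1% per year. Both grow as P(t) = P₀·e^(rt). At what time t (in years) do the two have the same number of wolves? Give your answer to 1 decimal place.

29·e^(0.055t) = 19·e^(0.191t)
29/19 = e^((0.191 − 0.055)t) → ln(1.52632) = 0.136·t
t = 0.42286 / 0.136

t ≈ 3.1 years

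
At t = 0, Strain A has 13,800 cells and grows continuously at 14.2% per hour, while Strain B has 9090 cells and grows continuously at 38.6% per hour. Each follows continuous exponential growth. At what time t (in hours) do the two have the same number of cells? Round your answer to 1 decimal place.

t ≈ 1.7 hours

13800·e^(0.142t) = 9090·e^(0.386t)
13800/9090 = e^((0.386 − 0.142)t) → ln(1.51815) = 0.244·t
t = 0.41749 / 0.244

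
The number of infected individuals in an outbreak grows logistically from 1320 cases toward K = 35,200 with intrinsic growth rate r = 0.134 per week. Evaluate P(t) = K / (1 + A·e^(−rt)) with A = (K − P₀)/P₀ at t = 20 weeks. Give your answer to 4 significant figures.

A = (35200 − 1320)/1320 = 25.66667
P(20) = 35200 / (1 + 25.66667·e^(−0.134·20)) = 35200 / (1 + 25.66667·0.068563)
= 35200 / 2.75979 ≈ 12754.6

≈ 12,750 cases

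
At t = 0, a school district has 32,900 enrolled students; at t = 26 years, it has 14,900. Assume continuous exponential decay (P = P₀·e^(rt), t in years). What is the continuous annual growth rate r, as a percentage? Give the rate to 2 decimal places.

r ≈ -3.05% per year

14900 = 32900 · e^(r·26)
e^(26r) = 14900/32900 = 0.45289
r = ln(0.45289) / 26 = -0.79211 / 26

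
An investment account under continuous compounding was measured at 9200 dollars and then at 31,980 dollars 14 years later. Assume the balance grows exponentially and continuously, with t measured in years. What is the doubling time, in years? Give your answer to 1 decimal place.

r = ln(31980/9200) / 14 = ln(3.47609) / 14 ≈ 0.088993 per year
doubling time = ln 2 / |r| = 0.69315 / 0.088993

doubling time ≈ 7.8 years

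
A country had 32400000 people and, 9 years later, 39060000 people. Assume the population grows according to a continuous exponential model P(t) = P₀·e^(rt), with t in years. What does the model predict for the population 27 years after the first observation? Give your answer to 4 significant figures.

≈ 56,770,000 people

r = ln(39060000/32400000) / 9 ≈ 0.020771 per year
P(27) = 32400000 · e^(0.020771·27) = 32400000 · 1.75211 ≈ 56768405.56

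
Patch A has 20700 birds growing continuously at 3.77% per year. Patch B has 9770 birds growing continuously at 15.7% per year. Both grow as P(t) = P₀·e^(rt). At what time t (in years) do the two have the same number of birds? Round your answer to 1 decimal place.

20700·e^(0.0377t) = 9770·e^(0.157t)
20700/9770 = e^((0.157 − 0.0377)t) → ln(2.11873) = 0.1193·t
t = 0.75082 / 0.1193

t ≈ 6.3 years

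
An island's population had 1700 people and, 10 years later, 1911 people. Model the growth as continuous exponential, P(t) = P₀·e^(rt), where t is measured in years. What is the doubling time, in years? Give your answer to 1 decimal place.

doubling time ≈ 59.2 years

r = ln(1911/1700) / 10 = ln(1.12412) / 10 ≈ 0.0117 per year
doubling time = ln 2 / |r| = 0.69315 / 0.0117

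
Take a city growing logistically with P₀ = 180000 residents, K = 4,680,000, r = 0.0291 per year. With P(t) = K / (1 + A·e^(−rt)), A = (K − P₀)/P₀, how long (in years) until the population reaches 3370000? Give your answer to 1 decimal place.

A = (4680000 − 180000)/180000 = 25
3370000 = 4680000/(1 + 25·e^(−0.0291t)) → 1 + 25·e^(−0.0291t) = 1.38872
e^(−0.0291t) = 0.015549 → t = ln(64.31298)/0.0291 = 4.16376/0.0291

t ≈ 143.1 years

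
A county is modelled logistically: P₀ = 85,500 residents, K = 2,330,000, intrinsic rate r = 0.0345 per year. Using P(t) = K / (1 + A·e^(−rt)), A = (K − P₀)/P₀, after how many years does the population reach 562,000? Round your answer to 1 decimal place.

A = (2330000 − 85500)/85500 = 26.25146
562000 = 2330000/(1 + 26.25146·e^(−0.0345t)) → 1 + 26.25146·e^(−0.0345t) = 4.14591
e^(−0.0345t) = 0.119837 → t = ln(8.34464)/0.0345 = 2.12162/0.0345

t ≈ 61.5 years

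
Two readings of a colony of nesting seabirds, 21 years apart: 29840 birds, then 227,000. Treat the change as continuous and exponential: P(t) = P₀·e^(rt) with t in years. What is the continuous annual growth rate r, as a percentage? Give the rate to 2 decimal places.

227000 = 29840 · e^(r·21)
e^(21r) = 227000/29840 = 7.60724
r = ln(7.60724) / 21 = 2.0291 / 21

r ≈ 9.66% per year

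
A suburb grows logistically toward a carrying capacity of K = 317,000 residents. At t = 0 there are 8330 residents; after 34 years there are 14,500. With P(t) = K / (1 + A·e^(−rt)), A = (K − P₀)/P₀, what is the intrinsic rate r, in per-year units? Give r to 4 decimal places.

A = (317000 − 8330)/8330 = 37.05522
14500 = 317000/(1 + 37.05522·e^(−r·34)) → e^(−34r) = (21.86207 − 1)/37.05522 = 0.562999
r = −ln(0.562999)/34 = 0.57448/34

r ≈ 0.0169 per year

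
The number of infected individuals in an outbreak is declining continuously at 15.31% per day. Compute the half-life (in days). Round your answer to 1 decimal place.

half-life ≈ 4.5 days

half-life = ln(2) / |r| = 0.69315 / 0.1531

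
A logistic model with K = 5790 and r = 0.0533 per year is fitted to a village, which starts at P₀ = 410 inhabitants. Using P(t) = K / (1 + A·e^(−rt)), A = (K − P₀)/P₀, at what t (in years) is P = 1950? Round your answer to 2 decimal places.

A = (5790 − 410)/410 = 13.12195
1950 = 5790/(1 + 13.12195·e^(−0.0533t)) → 1 + 13.12195·e^(−0.0533t) = 2.96923
e^(−0.0533t) = 0.150071 → t = ln(6.66349)/0.0533 = 1.89664/0.0533

t ≈ 35.58 years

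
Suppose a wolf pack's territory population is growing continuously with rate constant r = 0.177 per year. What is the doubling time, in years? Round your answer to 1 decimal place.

doubling time = ln(2) / |r| = 0.69315 / 0.177

doubling time ≈ 3.9 years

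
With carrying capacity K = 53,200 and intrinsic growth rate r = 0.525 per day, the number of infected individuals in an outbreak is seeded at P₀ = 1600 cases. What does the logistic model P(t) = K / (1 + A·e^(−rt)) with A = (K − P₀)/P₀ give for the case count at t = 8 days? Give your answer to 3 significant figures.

≈ 35,900 cases

A = (53200 − 1600)/1600 = 32.25
P(8) = 53200 / (1 + 32.25·e^(−0.525·8)) = 53200 / (1 + 32.25·0.014996)
= 53200 / 1.48361 ≈ 35858.54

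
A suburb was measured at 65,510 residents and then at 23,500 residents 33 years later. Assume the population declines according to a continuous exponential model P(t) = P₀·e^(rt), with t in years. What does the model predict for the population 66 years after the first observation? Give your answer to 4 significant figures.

≈ 8,430 residents

r = ln(23500/65510) / 33 ≈ -0.031067 per year
P(66) = 65510 · e^(-0.031067·66) = 65510 · 0.12868 ≈ 8430.01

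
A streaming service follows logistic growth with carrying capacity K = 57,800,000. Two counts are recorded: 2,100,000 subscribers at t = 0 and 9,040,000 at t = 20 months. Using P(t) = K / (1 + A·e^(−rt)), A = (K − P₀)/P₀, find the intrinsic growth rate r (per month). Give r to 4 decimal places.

r ≈ 0.0796 per month

A = (57800000 − 2100000)/2100000 = 26.52381
9040000 = 57800000/(1 + 26.52381·e^(−r·20)) → e^(−20r) = (6.39381 − 1)/26.52381 = 0.203357
r = −ln(0.203357)/20 = 1.59279/20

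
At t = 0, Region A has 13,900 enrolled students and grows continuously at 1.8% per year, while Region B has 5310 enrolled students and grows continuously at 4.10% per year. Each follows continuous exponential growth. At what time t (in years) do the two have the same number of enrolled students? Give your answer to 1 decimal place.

t ≈ 41.8 years

13900·e^(0.018t) = 5310·e^(0.041t)
13900/5310 = e^((0.041 − 0.018)t) → ln(2.6177) = 0.023·t
t = 0.9623 / 0.023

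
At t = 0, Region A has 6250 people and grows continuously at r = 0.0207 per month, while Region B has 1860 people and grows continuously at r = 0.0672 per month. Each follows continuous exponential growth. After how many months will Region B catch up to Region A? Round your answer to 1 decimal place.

t ≈ 26.1 months

6250·e^(0.0207t) = 1860·e^(0.0672t)
6250/1860 = e^((0.0672 − 0.0207)t) → ln(3.36022) = 0.0465·t
t = 1.212 / 0.0465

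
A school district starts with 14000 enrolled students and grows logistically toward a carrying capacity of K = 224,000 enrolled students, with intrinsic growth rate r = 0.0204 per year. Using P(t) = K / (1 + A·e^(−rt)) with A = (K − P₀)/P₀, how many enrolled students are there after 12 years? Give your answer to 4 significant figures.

≈ 17,580 enrolled students

A = (224000 − 14000)/14000 = 15
P(12) = 224000 / (1 + 15·e^(−0.0204·12)) = 224000 / (1 + 15·0.782861)
= 224000 / 12.74292 ≈ 17578.39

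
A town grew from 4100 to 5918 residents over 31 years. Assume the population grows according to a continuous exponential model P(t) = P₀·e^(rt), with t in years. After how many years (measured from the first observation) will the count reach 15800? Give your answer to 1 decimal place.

t ≈ 113.9 years

r = ln(5918/4100) / 31 ≈ 0.011839 per year
t = ln(15800/4100) / r = 1.34902 / 0.011839 ≈ 113.947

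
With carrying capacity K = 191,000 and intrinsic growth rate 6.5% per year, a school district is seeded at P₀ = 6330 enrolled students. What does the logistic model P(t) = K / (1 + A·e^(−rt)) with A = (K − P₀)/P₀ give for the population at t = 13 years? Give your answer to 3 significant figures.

≈ 14,100 enrolled students

A = (191000 − 6330)/6330 = 29.17378
P(13) = 191000 / (1 + 29.17378·e^(−0.065·13)) = 191000 / (1 + 29.17378·0.429557)
= 191000 / 13.53181 ≈ 14114.89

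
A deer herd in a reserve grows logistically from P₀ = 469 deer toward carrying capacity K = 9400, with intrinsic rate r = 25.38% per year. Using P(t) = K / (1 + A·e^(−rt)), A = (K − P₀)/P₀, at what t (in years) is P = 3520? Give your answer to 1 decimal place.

A = (9400 − 469)/469 = 19.04264
3520 = 9400/(1 + 19.04264·e^(−0.2538t)) → 1 + 19.04264·e^(−0.2538t) = 2.67045
e^(−0.2538t) = 0.087722 → t = ln(11.39968)/0.2538 = 2.43359/0.2538

t ≈ 9.6 years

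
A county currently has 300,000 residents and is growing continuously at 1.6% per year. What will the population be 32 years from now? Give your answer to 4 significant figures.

≈ 500,600 residents

P(32) = 300000 · e^(0.016·32) = 300000 · e^(0.512)
= 300000 · 1.66863 ≈ 500587.53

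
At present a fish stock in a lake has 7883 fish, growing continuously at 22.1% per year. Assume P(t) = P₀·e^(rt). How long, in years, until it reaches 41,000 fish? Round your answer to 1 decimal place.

t ≈ 7.5 years

41000 = 7883 · e^(0.221·t)
t = ln(41000/7883) / 0.221 = ln(5.20107) / 0.221 = 1.64886 / 0.221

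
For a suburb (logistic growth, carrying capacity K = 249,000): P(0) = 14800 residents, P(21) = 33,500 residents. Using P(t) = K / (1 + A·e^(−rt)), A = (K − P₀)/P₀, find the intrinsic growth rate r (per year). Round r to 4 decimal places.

r ≈ 0.0429 per year

A = (249000 − 14800)/14800 = 15.82432
33500 = 249000/(1 + 15.82432·e^(−r·21)) → e^(−21r) = (7.43284 − 1)/15.82432 = 0.406516
r = −ln(0.406516)/21 = 0.90013/21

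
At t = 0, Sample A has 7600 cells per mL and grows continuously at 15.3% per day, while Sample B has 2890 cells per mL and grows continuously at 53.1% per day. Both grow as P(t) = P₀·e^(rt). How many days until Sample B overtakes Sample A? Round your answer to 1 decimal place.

7600·e^(0.153t) = 2890·e^(0.531t)
7600/2890 = e^((0.531 − 0.153)t) → ln(2.62976) = 0.378·t
t = 0.96689 / 0.378

t ≈ 2.6 days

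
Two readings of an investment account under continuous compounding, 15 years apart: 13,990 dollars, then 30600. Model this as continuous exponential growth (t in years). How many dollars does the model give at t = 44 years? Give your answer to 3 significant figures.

r = ln(30600/13990) / 15 ≈ 0.052177 per year
P(44) = 13990 · e^(0.052177·44) = 13990 · 9.93232 ≈ 138953.22

≈ 139,000 dollars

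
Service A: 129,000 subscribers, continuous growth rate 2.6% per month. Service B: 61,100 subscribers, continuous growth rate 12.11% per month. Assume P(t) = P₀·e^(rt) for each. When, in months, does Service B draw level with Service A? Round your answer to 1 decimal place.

129000·e^(0.026t) = 61100·e^(0.1211t)
129000/61100 = e^((0.1211 − 0.026)t) → ln(2.11129) = 0.0951·t
t = 0.7473 / 0.0951

t ≈ 7.9 months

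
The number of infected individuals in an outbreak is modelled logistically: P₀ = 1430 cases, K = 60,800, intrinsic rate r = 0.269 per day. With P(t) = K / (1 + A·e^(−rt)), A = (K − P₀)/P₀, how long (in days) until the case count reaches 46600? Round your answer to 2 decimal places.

A = (60800 − 1430)/1430 = 41.51748
46600 = 60800/(1 + 41.51748·e^(−0.269t)) → 1 + 41.51748·e^(−0.269t) = 1.30472
e^(−0.269t) = 0.00734 → t = ln(136.24751)/0.269 = 4.91447/0.269

t ≈ 18.27 days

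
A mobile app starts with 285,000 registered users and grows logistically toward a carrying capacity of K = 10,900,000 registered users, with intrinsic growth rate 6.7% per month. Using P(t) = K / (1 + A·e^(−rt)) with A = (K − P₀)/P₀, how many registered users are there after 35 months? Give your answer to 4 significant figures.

≈ 2,385,000 registered users

A = (10900000 − 285000)/285000 = 37.24561
P(35) = 10900000 / (1 + 37.24561·e^(−0.067·35)) = 10900000 / (1 + 37.24561·0.095847)
= 10900000 / 4.56989 ≈ 2385178.86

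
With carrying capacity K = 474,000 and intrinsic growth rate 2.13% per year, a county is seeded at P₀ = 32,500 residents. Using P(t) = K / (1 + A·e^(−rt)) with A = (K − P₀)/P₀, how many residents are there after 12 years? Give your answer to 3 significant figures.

A = (474000 − 32500)/32500 = 13.58462
P(12) = 474000 / (1 + 13.58462·e^(−0.0213·12)) = 474000 / (1 + 13.58462·0.774452)
= 474000 / 11.52063 ≈ 41143.59

≈ 41,100 residents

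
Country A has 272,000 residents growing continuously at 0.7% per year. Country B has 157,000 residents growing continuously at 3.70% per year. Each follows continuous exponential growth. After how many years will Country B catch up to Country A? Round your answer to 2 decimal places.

t ≈ 18.32 years

272000·e^(0.007t) = 157000·e^(0.037t)
272000/157000 = e^((0.037 − 0.007)t) → ln(1.73248) = 0.03·t
t = 0.54956 / 0.03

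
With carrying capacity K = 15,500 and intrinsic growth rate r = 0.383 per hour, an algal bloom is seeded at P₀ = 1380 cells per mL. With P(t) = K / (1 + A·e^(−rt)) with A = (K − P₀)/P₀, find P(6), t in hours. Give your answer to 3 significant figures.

A = (15500 − 1380)/1380 = 10.23188
P(6) = 15500 / (1 + 10.23188·e^(−0.383·6)) = 15500 / (1 + 10.23188·0.10046)
= 15500 / 2.02789 ≈ 7643.41

≈ 7,640 cells per mL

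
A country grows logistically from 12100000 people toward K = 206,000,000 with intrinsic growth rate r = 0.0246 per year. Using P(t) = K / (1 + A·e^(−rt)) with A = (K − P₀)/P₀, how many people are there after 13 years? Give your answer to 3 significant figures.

≈ 16,300,000 people

A = (206000000 − 12100000)/12100000 = 16.02479
P(13) = 206000000 / (1 + 16.02479·e^(−0.0246·13)) = 206000000 / (1 + 16.02479·0.726294)
= 206000000 / 12.63872 ≈ 16299124.32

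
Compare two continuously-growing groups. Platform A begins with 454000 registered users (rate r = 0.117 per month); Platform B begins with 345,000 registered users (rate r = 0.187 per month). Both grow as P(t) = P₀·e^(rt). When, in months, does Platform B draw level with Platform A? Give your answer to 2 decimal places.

454000·e^(0.117t) = 345000·e^(0.187t)
454000/345000 = e^((0.187 − 0.117)t) → ln(1.31594) = 0.07·t
t = 0.27455 / 0.07

t ≈ 3.92 months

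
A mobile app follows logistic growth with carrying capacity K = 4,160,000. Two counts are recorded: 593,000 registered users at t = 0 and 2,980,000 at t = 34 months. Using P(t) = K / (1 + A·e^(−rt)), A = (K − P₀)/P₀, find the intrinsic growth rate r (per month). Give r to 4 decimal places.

r ≈ 0.0800 per month

A = (4160000 − 593000)/593000 = 6.01518
2980000 = 4160000/(1 + 6.01518·e^(−r·34)) → e^(−34r) = (1.39597 − 1)/6.01518 = 0.065829
r = −ln(0.065829)/34 = 2.72069/34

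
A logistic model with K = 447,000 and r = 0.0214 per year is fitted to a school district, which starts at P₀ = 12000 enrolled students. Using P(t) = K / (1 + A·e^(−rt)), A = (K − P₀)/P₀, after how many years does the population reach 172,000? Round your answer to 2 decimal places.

A = (447000 − 12000)/12000 = 36.25
172000 = 447000/(1 + 36.25·e^(−0.0214t)) → 1 + 36.25·e^(−0.0214t) = 2.59884
e^(−0.0214t) = 0.044106 → t = ln(22.67273)/0.0214 = 3.12116/0.0214

t ≈ 145.85 years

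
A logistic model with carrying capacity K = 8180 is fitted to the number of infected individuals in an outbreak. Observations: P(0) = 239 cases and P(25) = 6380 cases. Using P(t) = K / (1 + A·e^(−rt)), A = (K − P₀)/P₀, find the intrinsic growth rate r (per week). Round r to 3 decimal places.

r ≈ 0.191 per week

A = (8180 − 239)/239 = 33.22594
6380 = 8180/(1 + 33.22594·e^(−r·25)) → e^(−25r) = (1.28213 − 1)/33.22594 = 0.008491
r = −ln(0.008491)/25 = 4.76871/25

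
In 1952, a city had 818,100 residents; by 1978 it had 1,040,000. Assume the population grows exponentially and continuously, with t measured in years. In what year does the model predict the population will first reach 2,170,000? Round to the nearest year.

r = ln(1040000/818100) / 26 = 0.23999/26 ≈ 0.00923 per year
t = ln(2170000/818100) / r = 0.9755/0.00923 ≈ 105.68 years after 1952

year 2058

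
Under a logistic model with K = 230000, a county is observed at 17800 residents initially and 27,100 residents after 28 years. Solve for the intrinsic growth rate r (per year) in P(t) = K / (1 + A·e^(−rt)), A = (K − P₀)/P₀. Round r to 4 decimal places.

r ≈ 0.0166 per year

A = (230000 − 17800)/17800 = 11.92135
27100 = 230000/(1 + 11.92135·e^(−r·28)) → e^(−28r) = (8.48708 − 1)/11.92135 = 0.62804
r = −ln(0.62804)/28 = 0.46515/28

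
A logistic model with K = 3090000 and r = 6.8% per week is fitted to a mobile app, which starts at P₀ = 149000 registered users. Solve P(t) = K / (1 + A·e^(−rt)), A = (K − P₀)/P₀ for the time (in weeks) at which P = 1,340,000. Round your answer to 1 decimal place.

t ≈ 39.9 weeks

A = (3090000 − 149000)/149000 = 19.73826
1340000 = 3090000/(1 + 19.73826·e^(−0.068t)) → 1 + 19.73826·e^(−0.068t) = 2.30597
e^(−0.068t) = 0.066164 → t = ln(15.11386)/0.068 = 2.71561/0.068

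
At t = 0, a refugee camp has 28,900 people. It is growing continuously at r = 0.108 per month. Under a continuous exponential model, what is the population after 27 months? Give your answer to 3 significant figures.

P(27) = 28900 · e^(0.108·27) = 28900 · e^(2.916)
= 28900 · 18.46727 ≈ 533704.12

≈ 534,000 people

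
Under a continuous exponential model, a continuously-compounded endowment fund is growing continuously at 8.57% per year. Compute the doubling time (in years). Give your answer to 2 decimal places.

doubling time = ln(2) / |r| = 0.69315 / 0.0857

doubling time ≈ 8.09 years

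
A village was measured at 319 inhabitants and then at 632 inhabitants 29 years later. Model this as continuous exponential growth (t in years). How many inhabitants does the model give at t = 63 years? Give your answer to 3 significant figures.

r = ln(632/319) / 29 ≈ 0.023576 per year
P(63) = 319 · e^(0.023576·63) = 319 · 4.41618 ≈ 1408.76

≈ 1,410 inhabitants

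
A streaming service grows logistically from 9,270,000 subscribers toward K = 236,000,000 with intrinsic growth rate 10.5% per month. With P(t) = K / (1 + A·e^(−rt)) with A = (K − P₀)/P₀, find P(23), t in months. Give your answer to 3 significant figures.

≈ 74,100,000 subscribers

A = (236000000 − 9270000)/9270000 = 24.45847
P(23) = 236000000 / (1 + 24.45847·e^(−0.105·23)) = 236000000 / (1 + 24.45847·0.089367)
= 236000000 / 3.18579 ≈ 74078998.37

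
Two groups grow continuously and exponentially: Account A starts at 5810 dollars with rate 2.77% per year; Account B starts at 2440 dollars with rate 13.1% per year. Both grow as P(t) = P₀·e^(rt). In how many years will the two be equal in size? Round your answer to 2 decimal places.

5810·e^(0.0277t) = 2440·e^(0.131t)
5810/2440 = e^((0.131 − 0.0277)t) → ln(2.38115) = 0.1033·t
t = 0.86758 / 0.1033

t ≈ 8.40 years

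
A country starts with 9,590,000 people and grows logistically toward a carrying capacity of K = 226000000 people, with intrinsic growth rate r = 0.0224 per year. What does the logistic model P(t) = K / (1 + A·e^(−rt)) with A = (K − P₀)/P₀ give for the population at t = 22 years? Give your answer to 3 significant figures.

A = (226000000 − 9590000)/9590000 = 22.56621
P(22) = 226000000 / (1 + 22.56621·e^(−0.0224·22)) = 226000000 / (1 + 22.56621·0.610913)
= 226000000 / 14.786 ≈ 15284724.76

≈ 15,300,000 people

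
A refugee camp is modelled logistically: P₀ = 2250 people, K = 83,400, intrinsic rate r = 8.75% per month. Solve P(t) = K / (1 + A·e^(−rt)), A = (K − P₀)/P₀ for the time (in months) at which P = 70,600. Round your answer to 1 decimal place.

t ≈ 60.5 months

A = (83400 − 2250)/2250 = 36.06667
70600 = 83400/(1 + 36.06667·e^(−0.0875t)) → 1 + 36.06667·e^(−0.0875t) = 1.1813
e^(−0.0875t) = 0.005027 → t = ln(198.93021)/0.0875 = 5.29295/0.0875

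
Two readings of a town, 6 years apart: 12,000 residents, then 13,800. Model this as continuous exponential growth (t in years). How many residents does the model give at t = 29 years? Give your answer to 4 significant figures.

r = ln(13800/12000) / 6 ≈ 0.023294 per year
P(29) = 12000 · e^(0.023294·29) = 12000 · 1.96505 ≈ 23580.56

≈ 23,580 residents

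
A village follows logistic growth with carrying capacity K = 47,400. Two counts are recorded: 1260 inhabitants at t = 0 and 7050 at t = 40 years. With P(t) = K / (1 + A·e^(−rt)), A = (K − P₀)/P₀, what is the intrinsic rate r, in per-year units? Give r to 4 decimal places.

A = (47400 − 1260)/1260 = 36.61905
7050 = 47400/(1 + 36.61905·e^(−r·40)) → e^(−40r) = (6.7234 − 1)/36.61905 = 0.156296
r = −ln(0.156296)/40 = 1.856/40

r ≈ 0.0464 per year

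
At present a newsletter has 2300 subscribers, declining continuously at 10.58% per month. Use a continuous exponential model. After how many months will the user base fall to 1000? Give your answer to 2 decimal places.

1000 = 2300 · e^(-0.1058·t)
t = ln(1000/2300) / -0.1058 = ln(0.43478) / -0.1058 = -0.83291 / -0.1058

t ≈ 7.87 months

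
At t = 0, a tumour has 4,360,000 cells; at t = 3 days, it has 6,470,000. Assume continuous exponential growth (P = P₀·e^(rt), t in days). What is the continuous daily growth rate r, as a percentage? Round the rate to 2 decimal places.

6470000 = 4360000 · e^(r·3)
e^(3r) = 6470000/4360000 = 1.48394
r = ln(1.48394) / 3 = 0.3947 / 3

r ≈ 13.16% per day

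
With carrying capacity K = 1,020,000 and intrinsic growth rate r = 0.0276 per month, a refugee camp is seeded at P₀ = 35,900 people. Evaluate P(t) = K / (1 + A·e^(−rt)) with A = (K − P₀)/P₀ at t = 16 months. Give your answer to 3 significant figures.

A = (1020000 − 35900)/35900 = 27.41226
P(16) = 1020000 / (1 + 27.41226·e^(−0.0276·16)) = 1020000 / (1 + 27.41226·0.643007)
= 1020000 / 18.62627 ≈ 54761.38

≈ 54,800 people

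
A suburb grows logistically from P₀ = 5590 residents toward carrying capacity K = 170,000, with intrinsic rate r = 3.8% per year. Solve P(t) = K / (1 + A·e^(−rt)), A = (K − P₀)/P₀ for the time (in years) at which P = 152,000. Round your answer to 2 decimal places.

A = (170000 − 5590)/5590 = 29.41145
152000 = 170000/(1 + 29.41145·e^(−0.038t)) → 1 + 29.41145·e^(−0.038t) = 1.11842
e^(−0.038t) = 0.004026 → t = ln(248.36335)/0.038 = 5.51489/0.038

t ≈ 145.13 years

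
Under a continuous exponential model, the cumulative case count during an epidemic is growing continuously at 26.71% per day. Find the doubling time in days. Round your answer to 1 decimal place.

doubling time = ln(2) / |r| = 0.69315 / 0.2671

doubling time ≈ 2.6 days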